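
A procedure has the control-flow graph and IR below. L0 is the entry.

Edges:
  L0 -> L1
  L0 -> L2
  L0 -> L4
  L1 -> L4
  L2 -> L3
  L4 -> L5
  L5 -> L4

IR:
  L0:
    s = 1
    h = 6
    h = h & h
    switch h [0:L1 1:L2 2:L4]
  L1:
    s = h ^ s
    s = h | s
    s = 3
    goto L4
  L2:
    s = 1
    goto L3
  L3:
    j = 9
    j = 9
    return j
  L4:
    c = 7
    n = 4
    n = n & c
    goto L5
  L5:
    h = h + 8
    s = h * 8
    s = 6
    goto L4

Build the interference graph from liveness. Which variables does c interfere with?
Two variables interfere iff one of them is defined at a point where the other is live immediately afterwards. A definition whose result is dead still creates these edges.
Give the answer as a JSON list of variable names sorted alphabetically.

Per-block:
  L0: {h,s} / ∅
  L1: {s} / {h,s}
  L2: {s} / ∅
  L3: {j} / ∅
  L4: {c,n} / ∅
  L5: {h,s} / {h}

Liveness:
  live L0: ∅→{h,s}
  live L1: {h,s}→{h}
  live L2: ∅→∅
  live L3: ∅→∅
  live L4: {h}→{h}
  live L5: {h}→{h}

Conflict graph:
  c — {h,n}
  h — {c,n,s}
  j — ∅
  n — {c,h}
  s — {h}

N(c) = ["h", "n"]

Answer: ["h", "n"]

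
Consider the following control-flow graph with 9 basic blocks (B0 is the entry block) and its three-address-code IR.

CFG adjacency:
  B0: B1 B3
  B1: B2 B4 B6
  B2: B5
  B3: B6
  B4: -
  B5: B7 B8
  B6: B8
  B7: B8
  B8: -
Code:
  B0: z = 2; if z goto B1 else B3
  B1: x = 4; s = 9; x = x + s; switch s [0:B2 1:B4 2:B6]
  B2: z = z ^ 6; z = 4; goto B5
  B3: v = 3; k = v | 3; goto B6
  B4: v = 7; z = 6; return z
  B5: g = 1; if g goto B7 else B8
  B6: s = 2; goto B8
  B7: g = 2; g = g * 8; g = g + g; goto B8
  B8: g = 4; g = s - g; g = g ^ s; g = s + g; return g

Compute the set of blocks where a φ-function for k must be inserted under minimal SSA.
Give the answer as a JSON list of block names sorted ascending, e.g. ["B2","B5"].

idom tree: B1←B0 B2←B1 B3←B0 B4←B1 B5←B2 B6←B0 B7←B5 B8←B0
Join-block Dom:
  B6: preds {B1,B3}: {B0,B1} ∩ {B0,B3} = {B0}; idom=B0
  B8: preds {B5,B6,B7}: {B0,B1,B2,B5} ∩ {B0,B6} ∩ {B0,B1,B2,B5,B7} = {B0}; idom=B0

DF walk-up:
  join B6 pred B1: B1 stop@B0
  join B6 pred B3: B3 stop@B0
  join B8 pred B5: B5→B2→B1 stop@B0
  join B8 pred B6: B6 stop@B0
  join B8 pred B7: B7→B5→B2→B1 stop@B0
  DF(B0)=∅
  DF(B1)={B6,B8}
  DF(B2)={B8}
  DF(B3)={B6}
  DF(B4)=∅
  DF(B5)={B8}
  DF(B6)={B8}
  DF(B7)={B8}
  DF(B8)=∅

φ for k: defs {B3}
  DF⁺ = {B6,B8}

Answer: ["B6", "B8"]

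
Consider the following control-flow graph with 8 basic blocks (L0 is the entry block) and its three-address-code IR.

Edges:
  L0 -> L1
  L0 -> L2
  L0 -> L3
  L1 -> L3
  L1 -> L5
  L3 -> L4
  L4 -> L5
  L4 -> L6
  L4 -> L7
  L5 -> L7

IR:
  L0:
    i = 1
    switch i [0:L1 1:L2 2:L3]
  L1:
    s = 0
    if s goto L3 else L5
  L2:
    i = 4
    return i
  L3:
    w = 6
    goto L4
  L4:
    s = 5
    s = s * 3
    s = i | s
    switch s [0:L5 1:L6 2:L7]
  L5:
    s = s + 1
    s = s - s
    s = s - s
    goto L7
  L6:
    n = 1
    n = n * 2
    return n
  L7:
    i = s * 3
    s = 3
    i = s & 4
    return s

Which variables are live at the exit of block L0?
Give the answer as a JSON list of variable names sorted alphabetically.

Answer: ["i"]

Analysis:
Block summaries:
  L0 def {i} use ∅
  L1 def {s} use ∅
  L2 def {i} use ∅
  L3 def {w} use ∅
  L4 def {s} use {i}
  L5 def {s} use {s}
  L6 def {n} use ∅
  L7 def {i,s} use {s}

Live sets:
  L0 li=∅ lo={i}
  L1 li={i} lo={i,s}
  L2 li=∅ lo=∅
  L3 li={i} lo={i}
  L4 li={i} lo={s}
  L5 li={s} lo={s}
  L6 li=∅ lo=∅
  L7 li={s} lo=∅

live-out(L0) = ["i"]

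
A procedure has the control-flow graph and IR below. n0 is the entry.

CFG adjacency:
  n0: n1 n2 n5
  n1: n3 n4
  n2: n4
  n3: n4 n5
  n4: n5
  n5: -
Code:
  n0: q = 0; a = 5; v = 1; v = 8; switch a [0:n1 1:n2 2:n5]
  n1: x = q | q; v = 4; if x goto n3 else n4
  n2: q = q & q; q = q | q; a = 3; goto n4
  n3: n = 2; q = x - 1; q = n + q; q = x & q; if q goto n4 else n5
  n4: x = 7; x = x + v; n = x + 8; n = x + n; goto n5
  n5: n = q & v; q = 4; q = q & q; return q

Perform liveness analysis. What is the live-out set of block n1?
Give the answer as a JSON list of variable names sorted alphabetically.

Block summaries:
  n0: {a,q,v} / ∅
  n1: {v,x} / {q}
  n2: {a,q} / {q}
  n3: {n,q} / {x}
  n4: {n,x} / {v}
  n5: {n,q} / {q,v}

Live sets:
  n0 li=∅ lo={q,v}
  n1 li={q} lo={q,v,x}
  n2 li={q,v} lo={q,v}
  n3 li={v,x} lo={q,v}
  n4 li={q,v} lo={q,v}
  n5 li={q,v} lo=∅

live-out(n1) = ["q", "v", "x"]

Answer: ["q", "v", "x"]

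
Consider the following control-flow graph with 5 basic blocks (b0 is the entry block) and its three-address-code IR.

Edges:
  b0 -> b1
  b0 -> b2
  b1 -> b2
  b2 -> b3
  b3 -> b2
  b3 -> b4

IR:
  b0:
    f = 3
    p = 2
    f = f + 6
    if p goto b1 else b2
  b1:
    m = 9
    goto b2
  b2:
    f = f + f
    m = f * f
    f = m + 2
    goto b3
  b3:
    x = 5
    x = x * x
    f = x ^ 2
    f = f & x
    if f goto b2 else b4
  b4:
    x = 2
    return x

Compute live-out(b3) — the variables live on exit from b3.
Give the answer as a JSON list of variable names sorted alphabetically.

Answer: ["f"]

Derivation:
Per-block:
  b0: {f,p} / ∅
  b1: {m} / ∅
  b2: {f,m} / {f}
  b3: {f,x} / ∅
  b4: {x} / ∅

Backward fixpoint:
  b0: in=∅ out={f}
  b1: in={f} out={f}
  b2: in={f} out=∅
  b3: in=∅ out={f}
  b4: in=∅ out=∅

live-out(b3) = ["f"]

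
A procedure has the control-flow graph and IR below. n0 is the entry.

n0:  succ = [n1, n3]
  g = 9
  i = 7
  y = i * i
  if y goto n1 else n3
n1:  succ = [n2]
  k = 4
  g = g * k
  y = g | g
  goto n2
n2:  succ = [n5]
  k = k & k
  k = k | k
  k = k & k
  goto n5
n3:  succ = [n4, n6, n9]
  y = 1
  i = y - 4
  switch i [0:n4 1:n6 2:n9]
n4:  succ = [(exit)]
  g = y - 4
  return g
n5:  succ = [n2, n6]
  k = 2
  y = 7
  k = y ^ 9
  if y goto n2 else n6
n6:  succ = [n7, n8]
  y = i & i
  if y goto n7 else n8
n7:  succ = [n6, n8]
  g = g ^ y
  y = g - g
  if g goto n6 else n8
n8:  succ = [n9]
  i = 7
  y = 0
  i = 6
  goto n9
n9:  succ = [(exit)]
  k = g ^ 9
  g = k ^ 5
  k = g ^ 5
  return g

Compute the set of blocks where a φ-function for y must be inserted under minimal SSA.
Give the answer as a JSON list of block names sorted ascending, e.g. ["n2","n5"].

Answer: ["n2", "n6", "n8", "n9"]

Working:
idom tree: n1←n0 n2←n1 n3←n0 n4←n3 n5←n2 n6←n0 n7←n6 n8←n6 n9←n0
Dom∩ at merges:
  n2: preds {n1,n5}: {n0,n1} ∩ {n0,n1,n2,n5} = {n0,n1}; idom=n1
  n6: preds {n3,n5,n7}: {n0,n3} ∩ {n0,n1,n2,n5} ∩ {n0,n6,n7} = {n0}; idom=n0
  n8: preds {n6,n7}: {n0,n6} ∩ {n0,n6,n7} = {n0,n6}; idom=n6
  n9: preds {n3,n8}: {n0,n3} ∩ {n0,n6,n8} = {n0}; idom=n0

DF derivation:
  n2←n1: walk · to n1
  n2←n5: walk n5→n2 to n1
  n6←n3: walk n3 to n0
  n6←n5: walk n5→n2→n1 to n0
  n6←n7: walk n7→n6 to n0
  n8←n6: walk · to n6
  n8←n7: walk n7 to n6
  n9←n3: walk n3 to n0
  n9←n8: walk n8→n6 to n0
  n0 → ∅
  n1 → {n6}
  n2 → {n2,n6}
  n3 → {n6,n9}
  n4 → ∅
  n5 → {n2,n6}
  n6 → {n6,n9}
  n7 → {n6,n8}
  n8 → {n9}
  n9 → ∅

φ for y: defs {n0,n1,n3,n5,n6,n7,n8}
  DF⁺ = {n2,n6,n8,n9}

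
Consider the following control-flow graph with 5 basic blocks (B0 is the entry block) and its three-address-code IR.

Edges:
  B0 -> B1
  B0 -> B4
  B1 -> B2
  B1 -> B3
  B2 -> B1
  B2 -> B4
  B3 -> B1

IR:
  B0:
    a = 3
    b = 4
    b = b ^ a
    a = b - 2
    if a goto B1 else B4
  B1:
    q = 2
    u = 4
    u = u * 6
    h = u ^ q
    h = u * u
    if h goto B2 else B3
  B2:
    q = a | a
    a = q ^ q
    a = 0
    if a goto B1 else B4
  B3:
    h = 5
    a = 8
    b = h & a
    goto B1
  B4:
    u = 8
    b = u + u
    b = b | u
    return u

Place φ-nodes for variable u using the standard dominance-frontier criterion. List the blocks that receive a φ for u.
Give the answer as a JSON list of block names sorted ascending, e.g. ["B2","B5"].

idom tree: B1←B0 B2←B1 B3←B1 B4←B0
Join-block Dom:
  B1: preds {B0,B2,B3}: {B0} ∩ {B0,B1,B2} ∩ {B0,B1,B3} = {B0}; idom=B0
  B4: preds {B0,B2}: {B0} ∩ {B0,B1,B2} = {B0}; idom=B0

DF walk-up:
  B1←B0: walk · to B0
  B1←B2: walk B2→B1 to B0
  B1←B3: walk B3→B1 to B0
  B4←B0: walk · to B0
  B4←B2: walk B2→B1 to B0
  B0 → ∅
  B1 → {B1,B4}
  B2 → {B1,B4}
  B3 → {B1}
  B4 → ∅

φ for u: defs {B1,B4}
  DF⁺ = {B1,B4}

Answer: ["B1", "B4"]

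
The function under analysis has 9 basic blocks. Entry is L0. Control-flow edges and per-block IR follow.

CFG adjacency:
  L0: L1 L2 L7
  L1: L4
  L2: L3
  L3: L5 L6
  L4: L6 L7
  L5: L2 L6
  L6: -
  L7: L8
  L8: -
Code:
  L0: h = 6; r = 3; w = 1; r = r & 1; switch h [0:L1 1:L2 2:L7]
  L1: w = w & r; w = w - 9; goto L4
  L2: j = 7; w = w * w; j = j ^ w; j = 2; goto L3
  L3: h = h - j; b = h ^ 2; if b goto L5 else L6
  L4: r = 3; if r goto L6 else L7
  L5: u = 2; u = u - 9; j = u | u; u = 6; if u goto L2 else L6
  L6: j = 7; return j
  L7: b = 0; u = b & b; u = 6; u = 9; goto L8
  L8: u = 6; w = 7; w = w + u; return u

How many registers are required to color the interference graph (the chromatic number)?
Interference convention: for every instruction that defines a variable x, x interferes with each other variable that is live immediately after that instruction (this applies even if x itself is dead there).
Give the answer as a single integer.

Answer: 3

Analysis:
Block summaries:
  L0 def {h,r,w} use ∅
  L1 def {w} use {r,w}
  L2 def {j,w} use {w}
  L3 def {b,h} use {h,j}
  L4 def {r} use ∅
  L5 def {j,u} use ∅
  L6 def {j} use ∅
  L7 def {b,u} use ∅
  L8 def {u,w} use ∅

Backward fixpoint:
  L0 li=∅ lo={h,r,w}
  L1 li={r,w} lo=∅
  L2 li={h,w} lo={h,j,w}
  L3 li={h,j,w} lo={h,w}
  L4 li=∅ lo=∅
  L5 li={h,w} lo={h,w}
  L6 li=∅ lo=∅
  L7 li=∅ lo=∅
  L8 li=∅ lo=∅

Interference:
  b↔{h,w}
  h↔{b,j,r,u,w}
  j↔{h,w}
  r↔{h,w}
  u↔{h,w}
  w↔{b,h,j,r,u}

Registers:
  lower bound: {b,h,w} mutually conflict ⇒ χ ≥ 3
  assign b→R2 h→R0 j→R2 r→R2 u→R2 w→R1 — no edge inside a register ⇒ χ ≤ 3
  χ = 3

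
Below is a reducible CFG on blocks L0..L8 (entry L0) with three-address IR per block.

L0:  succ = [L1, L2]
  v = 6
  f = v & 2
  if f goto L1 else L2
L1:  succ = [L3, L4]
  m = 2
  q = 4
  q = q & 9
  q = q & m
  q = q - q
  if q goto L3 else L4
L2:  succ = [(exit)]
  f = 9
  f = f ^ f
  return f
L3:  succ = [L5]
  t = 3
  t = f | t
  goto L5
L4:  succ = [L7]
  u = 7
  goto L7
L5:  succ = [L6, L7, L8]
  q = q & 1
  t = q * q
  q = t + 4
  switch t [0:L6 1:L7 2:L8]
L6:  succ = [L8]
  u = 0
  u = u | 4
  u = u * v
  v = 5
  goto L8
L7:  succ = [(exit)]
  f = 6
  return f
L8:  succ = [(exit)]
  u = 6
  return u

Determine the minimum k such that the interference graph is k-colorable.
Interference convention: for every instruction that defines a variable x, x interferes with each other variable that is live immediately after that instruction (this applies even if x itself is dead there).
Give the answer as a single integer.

Per-block:
  L0 def {f,v} use ∅
  L1 def {m,q} use ∅
  L2 def {f} use ∅
  L3 def {t} use {f}
  L4 def {u} use ∅
  L5 def {q,t} use {q}
  L6 def {u,v} use {v}
  L7 def {f} use ∅
  L8 def {u} use ∅

Liveness:
  L0 li=∅ lo={f,v}
  L1 li={f,v} lo={f,q,v}
  L2 li=∅ lo=∅
  L3 li={f,q,v} lo={q,v}
  L4 li=∅ lo=∅
  L5 li={q,v} lo={v}
  L6 li={v} lo=∅
  L7 li=∅ lo=∅
  L8 li=∅ lo=∅

Interference:
  f↔{m,q,t,v}
  m↔{f,q,v}
  q↔{f,m,t,v}
  t↔{f,q,v}
  u↔{v}
  v↔{f,m,q,t,u}

Chromatic number:
  {f,m,q,v} pairwise interfere (4-clique) ⇒ χ ≥ 4
  4-colouring: c0={v}  c1={f,u}  c2={q}  c3={m,t}
  χ = 4

Answer: 4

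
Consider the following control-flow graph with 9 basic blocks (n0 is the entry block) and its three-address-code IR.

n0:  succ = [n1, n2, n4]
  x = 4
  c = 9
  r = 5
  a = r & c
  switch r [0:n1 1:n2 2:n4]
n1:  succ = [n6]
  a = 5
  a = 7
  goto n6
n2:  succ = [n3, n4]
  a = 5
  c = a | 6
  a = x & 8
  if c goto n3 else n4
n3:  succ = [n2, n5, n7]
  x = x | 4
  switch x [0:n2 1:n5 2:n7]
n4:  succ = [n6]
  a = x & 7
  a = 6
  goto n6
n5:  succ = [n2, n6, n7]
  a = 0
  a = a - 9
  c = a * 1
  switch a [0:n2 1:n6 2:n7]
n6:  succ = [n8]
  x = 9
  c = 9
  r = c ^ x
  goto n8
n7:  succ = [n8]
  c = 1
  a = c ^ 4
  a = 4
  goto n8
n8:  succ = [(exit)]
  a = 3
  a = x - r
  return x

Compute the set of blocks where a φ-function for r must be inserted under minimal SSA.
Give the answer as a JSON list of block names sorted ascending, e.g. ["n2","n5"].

idom tree: n1←n0 n2←n0 n3←n2 n4←n0 n5←n3 n6←n0 n7←n3 n8←n0
Dom∩ at merges:
  n2: preds {n0,n3,n5}: {n0} ∩ {n0,n2,n3} ∩ {n0,n2,n3,n5} = {n0}; idom=n0
  n4: preds {n0,n2}: {n0} ∩ {n0,n2} = {n0}; idom=n0
  n6: preds {n1,n4,n5}: {n0,n1} ∩ {n0,n4} ∩ {n0,n2,n3,n5} = {n0}; idom=n0
  n7: preds {n3,n5}: {n0,n2,n3} ∩ {n0,n2,n3,n5} = {n0,n2,n3}; idom=n3
  n8: preds {n6,n7}: {n0,n6} ∩ {n0,n2,n3,n7} = {n0}; idom=n0

Frontier:
  n2←n0: walk · to n0
  n2←n3: walk n3→n2 to n0
  n2←n5: walk n5→n3→n2 to n0
  n4←n0: walk · to n0
  n4←n2: walk n2 to n0
  n6←n1: walk n1 to n0
  n6←n4: walk n4 to n0
  n6←n5: walk n5→n3→n2 to n0
  n7←n3: walk · to n3
  n7←n5: walk n5 to n3
  n8←n6: walk n6 to n0
  n8←n7: walk n7→n3→n2 to n0
  DF(n0)=∅
  DF(n1)={n6}
  DF(n2)={n2,n4,n6,n8}
  DF(n3)={n2,n6,n8}
  DF(n4)={n6}
  DF(n5)={n2,n6,n7}
  DF(n6)={n8}
  DF(n7)={n8}
  DF(n8)=∅

φ for r: defs {n0,n6}
  DF⁺ = {n8}

Answer: ["n8"]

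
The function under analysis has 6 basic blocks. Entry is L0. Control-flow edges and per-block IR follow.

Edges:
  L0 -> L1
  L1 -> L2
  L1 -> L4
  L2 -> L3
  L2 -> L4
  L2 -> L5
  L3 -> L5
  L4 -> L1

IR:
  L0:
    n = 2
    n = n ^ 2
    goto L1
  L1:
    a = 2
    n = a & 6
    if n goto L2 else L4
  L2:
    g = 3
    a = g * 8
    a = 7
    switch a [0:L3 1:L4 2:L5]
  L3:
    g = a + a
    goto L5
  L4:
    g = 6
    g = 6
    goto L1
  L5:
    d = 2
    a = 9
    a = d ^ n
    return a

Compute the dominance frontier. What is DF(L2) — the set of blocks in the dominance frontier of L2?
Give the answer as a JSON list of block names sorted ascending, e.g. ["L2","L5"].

Answer: ["L4"]

Derivation:
idom tree: L1←L0 L2←L1 L3←L2 L4←L1 L5←L2
Dom at joins:
  L1: preds {L0,L4}: {L0} ∩ {L0,L1,L4} = {L0}; idom=L0
  L4: preds {L1,L2}: {L0,L1} ∩ {L0,L1,L2} = {L0,L1}; idom=L1
  L5: preds {L2,L3}: {L0,L1,L2} ∩ {L0,L1,L2,L3} = {L0,L1,L2}; idom=L2

DF walk-up:
  L1←L0: walk · to L0
  L1←L4: walk L4→L1 to L0
  L4←L1: walk · to L1
  L4←L2: walk L2 to L1
  L5←L2: walk · to L2
  L5←L3: walk L3 to L2
  L0 → ∅
  L1 → {L1}
  L2 → {L4}
  L3 → {L5}
  L4 → {L1}
  L5 → ∅

DF(L2) = ["L4"]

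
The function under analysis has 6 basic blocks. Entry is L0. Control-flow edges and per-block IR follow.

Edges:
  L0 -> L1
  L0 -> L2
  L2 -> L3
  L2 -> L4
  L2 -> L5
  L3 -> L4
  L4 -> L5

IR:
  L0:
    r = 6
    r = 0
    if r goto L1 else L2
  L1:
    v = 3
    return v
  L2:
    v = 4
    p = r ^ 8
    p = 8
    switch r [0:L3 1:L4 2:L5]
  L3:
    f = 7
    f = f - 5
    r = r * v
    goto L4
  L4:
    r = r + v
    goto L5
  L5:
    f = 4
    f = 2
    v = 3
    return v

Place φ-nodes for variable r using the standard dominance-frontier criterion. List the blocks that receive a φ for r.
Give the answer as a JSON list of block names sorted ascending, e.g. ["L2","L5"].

Answer: ["L4", "L5"]

Working:
idom tree: L1←L0 L2←L0 L3←L2 L4←L2 L5←L2
Join-block Dom:
  L4: preds {L2,L3}: {L0,L2} ∩ {L0,L2,L3} = {L0,L2}; idom=L2
  L5: preds {L2,L4}: {L0,L2} ∩ {L0,L2,L4} = {L0,L2}; idom=L2

DF walk-up:
  join L4 pred L2: · stop@L2
  join L4 pred L3: L3 stop@L2
  join L5 pred L2: · stop@L2
  join L5 pred L4: L4 stop@L2
  L0 → ∅
  L1 → ∅
  L2 → ∅
  L3 → {L4}
  L4 → {L5}
  L5 → ∅

φ for r: defs {L0,L3,L4}
  DF⁺ = {L4,L5}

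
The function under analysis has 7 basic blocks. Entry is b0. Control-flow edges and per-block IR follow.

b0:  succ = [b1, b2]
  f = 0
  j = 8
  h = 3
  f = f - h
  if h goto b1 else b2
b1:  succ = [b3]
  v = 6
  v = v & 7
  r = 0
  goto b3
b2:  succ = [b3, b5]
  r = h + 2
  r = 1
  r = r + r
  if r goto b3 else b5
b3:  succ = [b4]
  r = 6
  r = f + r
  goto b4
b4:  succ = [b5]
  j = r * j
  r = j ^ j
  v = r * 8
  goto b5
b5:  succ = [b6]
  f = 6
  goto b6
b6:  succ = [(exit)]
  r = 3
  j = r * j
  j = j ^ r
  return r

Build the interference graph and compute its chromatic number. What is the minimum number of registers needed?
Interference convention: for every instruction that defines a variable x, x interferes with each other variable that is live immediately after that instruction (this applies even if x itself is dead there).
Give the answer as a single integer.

def/use:
  b0: def={f,h,j} ue=∅
  b1: def={r,v} ue=∅
  b2: def={r} ue={h}
  b3: def={r} ue={f}
  b4: def={j,r,v} ue={j,r}
  b5: def={f} ue=∅
  b6: def={j,r} ue={j}

Liveness:
  b0: in=∅ out={f,h,j}
  b1: in={f,j} out={f,j}
  b2: in={f,h,j} out={f,j}
  b3: in={f,j} out={j,r}
  b4: in={j,r} out={j}
  b5: in={j} out={j}
  b6: in={j} out=∅

Interference:
  f: {h,j,r,v}
  h: {f,j}
  j: {f,h,r,v}
  r: {f,j}
  v: {f,j}

Chromatic number:
  lower bound: {f,h,j} mutually conflict ⇒ χ ≥ 3
  assign f→R0 h→R2 j→R1 r→R2 v→R2 — no edge inside a register ⇒ χ ≤ 3
  χ = 3

Answer: 3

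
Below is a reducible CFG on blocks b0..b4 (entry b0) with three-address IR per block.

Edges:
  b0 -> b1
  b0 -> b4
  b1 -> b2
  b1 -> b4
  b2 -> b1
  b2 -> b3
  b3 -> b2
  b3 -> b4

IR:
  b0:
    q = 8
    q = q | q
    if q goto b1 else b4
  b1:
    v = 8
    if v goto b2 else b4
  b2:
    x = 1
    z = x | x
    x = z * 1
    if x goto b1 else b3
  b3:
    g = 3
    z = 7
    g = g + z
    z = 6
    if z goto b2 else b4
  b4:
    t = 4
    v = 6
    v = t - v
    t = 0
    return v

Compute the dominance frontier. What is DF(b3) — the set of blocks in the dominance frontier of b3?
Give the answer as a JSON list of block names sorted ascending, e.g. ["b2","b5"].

Answer: ["b2", "b4"]

Working:
idom tree: b1←b0 b2←b1 b3←b2 b4←b0
Join-block Dom:
  b1: preds {b0,b2}: {b0} ∩ {b0,b1,b2} = {b0}; idom=b0
  b2: preds {b1,b3}: {b0,b1} ∩ {b0,b1,b2,b3} = {b0,b1}; idom=b1
  b4: preds {b0,b1,b3}: {b0} ∩ {b0,b1} ∩ {b0,b1,b2,b3} = {b0}; idom=b0

DF walk-up:
  join b1 pred b0: · stop@b0
  join b1 pred b2: b2→b1 stop@b0
  join b2 pred b1: · stop@b1
  join b2 pred b3: b3→b2 stop@b1
  join b4 pred b0: · stop@b0
  join b4 pred b1: b1 stop@b0
  join b4 pred b3: b3→b2→b1 stop@b0
  DF(b0)=∅
  DF(b1)={b1,b4}
  DF(b2)={b1,b2,b4}
  DF(b3)={b2,b4}
  DF(b4)=∅

DF(b3) = ["b2", "b4"]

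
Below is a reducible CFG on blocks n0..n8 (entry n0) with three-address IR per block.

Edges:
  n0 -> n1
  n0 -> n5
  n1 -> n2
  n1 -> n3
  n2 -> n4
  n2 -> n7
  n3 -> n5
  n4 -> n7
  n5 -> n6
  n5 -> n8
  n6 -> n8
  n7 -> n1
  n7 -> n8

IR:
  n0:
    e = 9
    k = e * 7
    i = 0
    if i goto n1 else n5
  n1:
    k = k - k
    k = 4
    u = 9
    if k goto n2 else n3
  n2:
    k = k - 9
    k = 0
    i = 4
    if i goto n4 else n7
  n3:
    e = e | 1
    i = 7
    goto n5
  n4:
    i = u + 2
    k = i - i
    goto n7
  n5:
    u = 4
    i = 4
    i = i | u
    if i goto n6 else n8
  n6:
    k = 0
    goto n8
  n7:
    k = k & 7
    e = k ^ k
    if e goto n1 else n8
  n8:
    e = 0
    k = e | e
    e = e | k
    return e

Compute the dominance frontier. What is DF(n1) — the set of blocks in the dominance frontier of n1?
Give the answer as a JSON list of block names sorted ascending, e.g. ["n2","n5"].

idom tree: n1←n0 n2←n1 n3←n1 n4←n2 n5←n0 n6←n5 n7←n2 n8←n0
Join-block Dom:
  n1: preds {n0,n7}: {n0} ∩ {n0,n1,n2,n7} = {n0}; idom=n0
  n5: preds {n0,n3}: {n0} ∩ {n0,n1,n3} = {n0}; idom=n0
  n7: preds {n2,n4}: {n0,n1,n2} ∩ {n0,n1,n2,n4} = {n0,n1,n2}; idom=n2
  n8: preds {n5,n6,n7}: {n0,n5} ∩ {n0,n5,n6} ∩ {n0,n1,n2,n7} = {n0}; idom=n0

Frontier:
  join n1 pred n0: · stop@n0
  join n1 pred n7: n7→n2→n1 stop@n0
  join n5 pred n0: · stop@n0
  join n5 pred n3: n3→n1 stop@n0
  join n7 pred n2: · stop@n2
  join n7 pred n4: n4 stop@n2
  join n8 pred n5: n5 stop@n0
  join n8 pred n6: n6→n5 stop@n0
  join n8 pred n7: n7→n2→n1 stop@n0
  DF(n0)=∅
  DF(n1)={n1,n5,n8}
  DF(n2)={n1,n8}
  DF(n3)={n5}
  DF(n4)={n7}
  DF(n5)={n8}
  DF(n6)={n8}
  DF(n7)={n1,n8}
  DF(n8)=∅

DF(n1) = ["n1", "n5", "n8"]

Answer: ["n1", "n5", "n8"]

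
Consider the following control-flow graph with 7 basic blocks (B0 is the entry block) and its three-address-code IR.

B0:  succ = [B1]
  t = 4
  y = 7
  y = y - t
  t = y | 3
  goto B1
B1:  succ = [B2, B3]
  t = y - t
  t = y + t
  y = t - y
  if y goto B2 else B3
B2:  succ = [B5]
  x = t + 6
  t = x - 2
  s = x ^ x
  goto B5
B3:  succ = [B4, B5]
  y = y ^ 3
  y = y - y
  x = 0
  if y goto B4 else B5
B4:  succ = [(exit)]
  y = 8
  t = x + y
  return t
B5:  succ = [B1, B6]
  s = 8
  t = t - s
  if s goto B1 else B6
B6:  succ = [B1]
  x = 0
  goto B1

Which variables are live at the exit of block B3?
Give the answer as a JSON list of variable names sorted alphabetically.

Block summaries:
  B0: {t,y} / ∅
  B1: {t,y} / {t,y}
  B2: {s,t,x} / {t}
  B3: {x,y} / {y}
  B4: {t,y} / {x}
  B5: {s,t} / {t}
  B6: {x} / ∅

Live sets:
  B0 li=∅ lo={t,y}
  B1 li={t,y} lo={t,y}
  B2 li={t,y} lo={t,y}
  B3 li={t,y} lo={t,x,y}
  B4 li={x} lo=∅
  B5 li={t,y} lo={t,y}
  B6 li={t,y} lo={t,y}

live-out(B3) = ["t", "x", "y"]

Answer: ["t", "x", "y"]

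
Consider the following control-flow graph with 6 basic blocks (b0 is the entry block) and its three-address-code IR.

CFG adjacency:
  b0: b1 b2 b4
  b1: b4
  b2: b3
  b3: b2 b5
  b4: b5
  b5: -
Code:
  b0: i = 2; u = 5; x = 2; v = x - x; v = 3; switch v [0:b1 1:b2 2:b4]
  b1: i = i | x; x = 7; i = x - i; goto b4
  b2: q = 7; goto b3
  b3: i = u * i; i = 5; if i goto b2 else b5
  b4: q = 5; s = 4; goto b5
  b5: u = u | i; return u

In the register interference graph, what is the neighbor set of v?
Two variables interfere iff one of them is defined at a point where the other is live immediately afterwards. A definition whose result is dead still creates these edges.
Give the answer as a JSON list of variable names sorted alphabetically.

Answer: ["i", "u", "x"]

Derivation:
Block summaries:
  b0: {i,u,v,x} / ∅
  b1: {i,x} / {i,x}
  b2: {q} / ∅
  b3: {i} / {i,u}
  b4: {q,s} / ∅
  b5: {u} / {i,u}

Live sets:
  live b0: ∅→{i,u,x}
  live b1: {i,u,x}→{i,u}
  live b2: {i,u}→{i,u}
  live b3: {i,u}→{i,u}
  live b4: {i,u}→{i,u}
  live b5: {i,u}→∅

Conflict graph:
  i — {q,s,u,v,x}
  q — {i,u}
  s — {i,u}
  u — {i,q,s,v,x}
  v — {i,u,x}
  x — {i,u,v}

N(v) = ["i", "u", "x"]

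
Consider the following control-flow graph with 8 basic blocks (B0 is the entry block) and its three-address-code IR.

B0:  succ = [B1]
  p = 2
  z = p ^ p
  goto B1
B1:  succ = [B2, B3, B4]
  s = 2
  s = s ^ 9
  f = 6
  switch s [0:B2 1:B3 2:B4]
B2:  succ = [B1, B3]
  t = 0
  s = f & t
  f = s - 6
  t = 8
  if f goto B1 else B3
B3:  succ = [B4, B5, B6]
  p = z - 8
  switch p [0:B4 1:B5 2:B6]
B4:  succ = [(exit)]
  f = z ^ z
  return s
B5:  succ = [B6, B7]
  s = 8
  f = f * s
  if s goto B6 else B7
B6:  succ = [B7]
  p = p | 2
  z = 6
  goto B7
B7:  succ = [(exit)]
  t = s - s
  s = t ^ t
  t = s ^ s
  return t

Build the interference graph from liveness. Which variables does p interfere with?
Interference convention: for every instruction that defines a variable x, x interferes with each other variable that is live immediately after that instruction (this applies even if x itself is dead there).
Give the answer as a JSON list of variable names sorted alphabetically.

Per-block:
  B0: def={p,z} ue=∅
  B1: def={f,s} ue=∅
  B2: def={f,s,t} ue={f}
  B3: def={p} ue={z}
  B4: def={f} ue={s,z}
  B5: def={f,s} ue={f}
  B6: def={p,z} ue={p}
  B7: def={s,t} ue={s}

Backward fixpoint:
  live B0: ∅→{z}
  live B1: {z}→{f,s,z}
  live B2: {f,z}→{f,s,z}
  live B3: {f,s,z}→{f,p,s,z}
  live B4: {s,z}→∅
  live B5: {f,p}→{p,s}
  live B6: {p,s}→{s}
  live B7: {s}→∅

Interference:
  f: {p,s,t,z}
  p: {f,s,z}
  s: {f,p,t,z}
  t: {f,s,z}
  z: {f,p,s,t}

N(p) = ["f", "s", "z"]

Answer: ["f", "s", "z"]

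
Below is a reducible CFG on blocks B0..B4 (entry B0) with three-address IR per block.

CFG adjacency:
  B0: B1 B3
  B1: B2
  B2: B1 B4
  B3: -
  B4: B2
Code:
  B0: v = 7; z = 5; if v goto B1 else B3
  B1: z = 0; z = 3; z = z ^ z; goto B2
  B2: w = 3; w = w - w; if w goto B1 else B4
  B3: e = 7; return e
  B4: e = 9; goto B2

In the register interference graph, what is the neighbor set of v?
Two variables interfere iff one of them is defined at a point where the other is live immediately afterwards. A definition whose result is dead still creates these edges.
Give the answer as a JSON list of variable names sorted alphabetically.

Block summaries:
  B0: {v,z} / ∅
  B1: {z} / ∅
  B2: {w} / ∅
  B3: {e} / ∅
  B4: {e} / ∅

Live sets:
  live B0: ∅→∅
  live B1: ∅→∅
  live B2: ∅→∅
  live B3: ∅→∅
  live B4: ∅→∅

Interfere edges:
  e — ∅
  v — {z}
  w — ∅
  z — {v}

N(v) = ["z"]

Answer: ["z"]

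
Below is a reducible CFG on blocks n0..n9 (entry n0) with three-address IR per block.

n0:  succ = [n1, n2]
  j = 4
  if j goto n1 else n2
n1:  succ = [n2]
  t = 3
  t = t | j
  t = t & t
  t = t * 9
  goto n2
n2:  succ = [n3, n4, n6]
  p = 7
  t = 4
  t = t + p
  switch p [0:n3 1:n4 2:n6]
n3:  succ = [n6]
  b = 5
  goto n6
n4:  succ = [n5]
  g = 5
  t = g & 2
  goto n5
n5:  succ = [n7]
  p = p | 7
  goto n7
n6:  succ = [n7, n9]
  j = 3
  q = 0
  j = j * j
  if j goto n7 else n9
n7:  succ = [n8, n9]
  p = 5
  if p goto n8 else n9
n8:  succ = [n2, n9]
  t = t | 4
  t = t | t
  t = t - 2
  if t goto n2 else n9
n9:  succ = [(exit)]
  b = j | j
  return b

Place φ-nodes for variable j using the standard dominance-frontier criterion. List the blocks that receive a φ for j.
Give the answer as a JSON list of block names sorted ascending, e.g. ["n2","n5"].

Answer: ["n2", "n7", "n9"]

Analysis:
idom tree: n1←n0 n2←n0 n3←n2 n4←n2 n5←n4 n6←n2 n7←n2 n8←n7 n9←n2
Dom∩ at merges:
  n2: preds {n0,n1,n8}: {n0} ∩ {n0,n1} ∩ {n0,n2,n7,n8} = {n0}; idom=n0
  n6: preds {n2,n3}: {n0,n2} ∩ {n0,n2,n3} = {n0,n2}; idom=n2
  n7: preds {n5,n6}: {n0,n2,n4,n5} ∩ {n0,n2,n6} = {n0,n2}; idom=n2
  n9: preds {n6,n7,n8}: {n0,n2,n6} ∩ {n0,n2,n7} ∩ {n0,n2,n7,n8} = {n0,n2}; idom=n2

DF walk-up:
  join n2 pred n0: · stop@n0
  join n2 pred n1: n1 stop@n0
  join n2 pred n8: n8→n7→n2 stop@n0
  join n6 pred n2: · stop@n2
  join n6 pred n3: n3 stop@n2
  join n7 pred n5: n5→n4 stop@n2
  join n7 pred n6: n6 stop@n2
  join n9 pred n6: n6 stop@n2
  join n9 pred n7: n7 stop@n2
  join n9 pred n8: n8→n7 stop@n2
  n0: DF=∅
  n1: DF={n2}
  n2: DF={n2}
  n3: DF={n6}
  n4: DF={n7}
  n5: DF={n7}
  n6: DF={n7,n9}
  n7: DF={n2,n9}
  n8: DF={n2,n9}
  n9: DF=∅

φ for j: defs {n0,n6}
  DF⁺ = {n2,n7,n9}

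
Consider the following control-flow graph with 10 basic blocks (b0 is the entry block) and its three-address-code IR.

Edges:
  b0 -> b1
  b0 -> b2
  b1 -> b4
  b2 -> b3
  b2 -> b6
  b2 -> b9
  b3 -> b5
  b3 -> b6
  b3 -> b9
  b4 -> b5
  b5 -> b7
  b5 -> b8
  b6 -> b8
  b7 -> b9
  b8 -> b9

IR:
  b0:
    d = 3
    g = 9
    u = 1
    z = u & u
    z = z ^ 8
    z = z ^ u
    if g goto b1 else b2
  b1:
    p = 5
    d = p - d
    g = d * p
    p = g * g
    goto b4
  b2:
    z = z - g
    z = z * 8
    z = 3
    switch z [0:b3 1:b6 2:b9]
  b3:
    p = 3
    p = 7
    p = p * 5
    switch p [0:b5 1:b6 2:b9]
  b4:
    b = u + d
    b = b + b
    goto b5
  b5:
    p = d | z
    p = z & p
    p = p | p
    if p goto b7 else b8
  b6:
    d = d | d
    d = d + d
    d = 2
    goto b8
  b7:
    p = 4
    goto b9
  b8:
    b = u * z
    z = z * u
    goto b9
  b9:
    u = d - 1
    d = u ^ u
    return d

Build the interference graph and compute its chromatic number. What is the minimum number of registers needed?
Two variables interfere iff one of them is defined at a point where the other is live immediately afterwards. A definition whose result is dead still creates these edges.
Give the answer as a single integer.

def/use:
  b0 def {d,g,u,z} use ∅
  b1 def {d,g,p} use {d}
  b2 def {z} use {g,z}
  b3 def {p} use ∅
  b4 def {b} use {d,u}
  b5 def {p} use {d,z}
  b6 def {d} use {d}
  b7 def {p} use ∅
  b8 def {b,z} use {u,z}
  b9 def {d,u} use {d}

Live sets:
  live b0: ∅→{d,g,u,z}
  live b1: {d,u,z}→{d,u,z}
  live b2: {d,g,u,z}→{d,u,z}
  live b3: {d,u,z}→{d,u,z}
  live b4: {d,u,z}→{d,u,z}
  live b5: {d,u,z}→{d,u,z}
  live b6: {d,u,z}→{d,u,z}
  live b7: {d}→{d}
  live b8: {d,u,z}→{d}
  live b9: {d}→∅

Conflict graph:
  b↔{d,u,z}
  d↔{b,g,p,u,z}
  g↔{d,u,z}
  p↔{d,u,z}
  u↔{b,d,g,p,z}
  z↔{b,d,g,p,u}

Registers:
  lower bound: {b,d,u,z} mutually conflict ⇒ χ ≥ 4
  4-colouring: R0={d}  R1={u}  R2={z}  R3={b,g,p}
  χ = 4

Answer: 4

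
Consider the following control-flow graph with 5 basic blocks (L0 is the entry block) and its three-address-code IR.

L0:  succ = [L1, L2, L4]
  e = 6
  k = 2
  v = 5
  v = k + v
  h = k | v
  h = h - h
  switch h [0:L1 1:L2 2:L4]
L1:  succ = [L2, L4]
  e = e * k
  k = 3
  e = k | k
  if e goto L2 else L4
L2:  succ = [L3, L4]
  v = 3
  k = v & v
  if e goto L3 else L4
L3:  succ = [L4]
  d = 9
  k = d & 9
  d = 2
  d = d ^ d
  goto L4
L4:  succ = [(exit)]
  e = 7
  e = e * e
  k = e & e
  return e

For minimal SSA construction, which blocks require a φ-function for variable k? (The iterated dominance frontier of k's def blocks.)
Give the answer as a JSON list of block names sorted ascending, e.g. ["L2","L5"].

idom tree: L1←L0 L2←L0 L3←L2 L4←L0
Join-block Dom:
  L2: preds {L0,L1}: {L0} ∩ {L0,L1} = {L0}; idom=L0
  L4: preds {L0,L1,L2,L3}: {L0} ∩ {L0,L1} ∩ {L0,L2} ∩ {L0,L2,L3} = {L0}; idom=L0

DF walk-up:
  join L2 pred L0: · stop@L0
  join L2 pred L1: L1 stop@L0
  join L4 pred L0: · stop@L0
  join L4 pred L1: L1 stop@L0
  join L4 pred L2: L2 stop@L0
  join L4 pred L3: L3→L2 stop@L0
  DF(L0)=∅
  DF(L1)={L2,L4}
  DF(L2)={L4}
  DF(L3)={L4}
  DF(L4)=∅

φ for k: defs {L0,L1,L2,L3,L4}
  DF⁺ = {L2,L4}

Answer: ["L2", "L4"]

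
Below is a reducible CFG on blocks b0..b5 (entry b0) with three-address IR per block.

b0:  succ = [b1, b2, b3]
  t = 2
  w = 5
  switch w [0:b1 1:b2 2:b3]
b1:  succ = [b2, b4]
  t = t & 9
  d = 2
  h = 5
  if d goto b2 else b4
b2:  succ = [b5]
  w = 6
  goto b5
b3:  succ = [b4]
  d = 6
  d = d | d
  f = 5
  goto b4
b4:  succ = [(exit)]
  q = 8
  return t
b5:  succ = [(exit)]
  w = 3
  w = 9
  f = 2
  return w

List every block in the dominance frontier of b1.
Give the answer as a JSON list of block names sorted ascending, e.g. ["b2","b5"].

Answer: ["b2", "b4"]

Working:
idom tree: b1←b0 b2←b0 b3←b0 b4←b0 b5←b2
Dom∩ at merges:
  b2: preds {b0,b1}: {b0} ∩ {b0,b1} = {b0}; idom=b0
  b4: preds {b1,b3}: {b0,b1} ∩ {b0,b3} = {b0}; idom=b0

DF walk-up:
  b2←b0: walk · to b0
  b2←b1: walk b1 to b0
  b4←b1: walk b1 to b0
  b4←b3: walk b3 to b0
  DF(b0)=∅
  DF(b1)={b2,b4}
  DF(b2)=∅
  DF(b3)={b4}
  DF(b4)=∅
  DF(b5)=∅

DF(b1) = ["b2", "b4"]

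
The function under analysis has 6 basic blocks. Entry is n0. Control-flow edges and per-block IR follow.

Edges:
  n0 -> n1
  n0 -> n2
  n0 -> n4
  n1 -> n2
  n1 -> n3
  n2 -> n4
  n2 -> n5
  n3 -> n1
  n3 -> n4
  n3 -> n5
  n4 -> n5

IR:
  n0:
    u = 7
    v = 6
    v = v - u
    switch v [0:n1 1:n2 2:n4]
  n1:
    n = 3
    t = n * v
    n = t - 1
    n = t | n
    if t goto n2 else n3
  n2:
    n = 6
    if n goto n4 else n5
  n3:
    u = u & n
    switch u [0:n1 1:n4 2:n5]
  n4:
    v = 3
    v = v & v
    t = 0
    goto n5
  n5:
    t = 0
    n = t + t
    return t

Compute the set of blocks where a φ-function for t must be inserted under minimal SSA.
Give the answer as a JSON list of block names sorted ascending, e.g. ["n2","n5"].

Answer: ["n1", "n2", "n4", "n5"]

Analysis:
idom tree: n1←n0 n2←n0 n3←n1 n4←n0 n5←n0
Join-block Dom:
  n1: preds {n0,n3}: {n0} ∩ {n0,n1,n3} = {n0}; idom=n0
  n2: preds {n0,n1}: {n0} ∩ {n0,n1} = {n0}; idom=n0
  n4: preds {n0,n2,n3}: {n0} ∩ {n0,n2} ∩ {n0,n1,n3} = {n0}; idom=n0
  n5: preds {n2,n3,n4}: {n0,n2} ∩ {n0,n1,n3} ∩ {n0,n4} = {n0}; idom=n0

DF walk-up:
  n1←n0: walk · to n0
  n1←n3: walk n3→n1 to n0
  n2←n0: walk · to n0
  n2←n1: walk n1 to n0
  n4←n0: walk · to n0
  n4←n2: walk n2 to n0
  n4←n3: walk n3→n1 to n0
  n5←n2: walk n2 to n0
  n5←n3: walk n3→n1 to n0
  n5←n4: walk n4 to n0
  n0: DF=∅
  n1: DF={n1,n2,n4,n5}
  n2: DF={n4,n5}
  n3: DF={n1,n4,n5}
  n4: DF={n5}
  n5: DF=∅

φ for t: defs {n1,n4,n5}
  DF⁺ = {n1,n2,n4,n5}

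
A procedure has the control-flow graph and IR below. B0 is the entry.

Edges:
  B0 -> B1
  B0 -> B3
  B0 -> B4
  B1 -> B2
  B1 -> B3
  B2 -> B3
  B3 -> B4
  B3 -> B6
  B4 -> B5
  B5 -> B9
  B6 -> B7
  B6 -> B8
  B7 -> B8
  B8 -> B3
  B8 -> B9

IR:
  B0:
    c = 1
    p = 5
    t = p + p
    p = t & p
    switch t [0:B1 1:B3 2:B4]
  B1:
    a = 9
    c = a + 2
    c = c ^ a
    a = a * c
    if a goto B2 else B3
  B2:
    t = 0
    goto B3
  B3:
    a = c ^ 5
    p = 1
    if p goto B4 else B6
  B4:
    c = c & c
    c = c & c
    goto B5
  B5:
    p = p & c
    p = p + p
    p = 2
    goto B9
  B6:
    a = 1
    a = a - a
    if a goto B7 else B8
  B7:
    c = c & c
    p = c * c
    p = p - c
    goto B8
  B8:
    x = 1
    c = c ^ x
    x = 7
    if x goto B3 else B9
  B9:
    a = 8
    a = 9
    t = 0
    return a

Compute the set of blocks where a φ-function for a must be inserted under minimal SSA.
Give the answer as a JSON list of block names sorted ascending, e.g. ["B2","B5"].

Answer: ["B3", "B4", "B9"]

Analysis:
idom tree: B1←B0 B2←B1 B3←B0 B4←B0 B5←B4 B6←B3 B7←B6 B8←B6 B9←B0
Join-block Dom:
  B3: preds {B0,B1,B2,B8}: {B0} ∩ {B0,B1} ∩ {B0,B1,B2} ∩ {B0,B3,B6,B8} = {B0}; idom=B0
  B4: preds {B0,B3}: {B0} ∩ {B0,B3} = {B0}; idom=B0
  B8: preds {B6,B7}: {B0,B3,B6} ∩ {B0,B3,B6,B7} = {B0,B3,B6}; idom=B6
  B9: preds {B5,B8}: {B0,B4,B5} ∩ {B0,B3,B6,B8} = {B0}; idom=B0

DF walk-up:
  B3←B0: walk · to B0
  B3←B1: walk B1 to B0
  B3←B2: walk B2→B1 to B0
  B3←B8: walk B8→B6→B3 to B0
  B4←B0: walk · to B0
  B4←B3: walk B3 to B0
  B8←B6: walk · to B6
  B8←B7: walk B7 to B6
  B9←B5: walk B5→B4 to B0
  B9←B8: walk B8→B6→B3 to B0
  DF(B0)=∅
  DF(B1)={B3}
  DF(B2)={B3}
  DF(B3)={B3,B4,B9}
  DF(B4)={B9}
  DF(B5)={B9}
  DF(B6)={B3,B9}
  DF(B7)={B8}
  DF(B8)={B3,B9}
  DF(B9)=∅

φ for a: defs {B1,B3,B6,B9}
  DF⁺ = {B3,B4,B9}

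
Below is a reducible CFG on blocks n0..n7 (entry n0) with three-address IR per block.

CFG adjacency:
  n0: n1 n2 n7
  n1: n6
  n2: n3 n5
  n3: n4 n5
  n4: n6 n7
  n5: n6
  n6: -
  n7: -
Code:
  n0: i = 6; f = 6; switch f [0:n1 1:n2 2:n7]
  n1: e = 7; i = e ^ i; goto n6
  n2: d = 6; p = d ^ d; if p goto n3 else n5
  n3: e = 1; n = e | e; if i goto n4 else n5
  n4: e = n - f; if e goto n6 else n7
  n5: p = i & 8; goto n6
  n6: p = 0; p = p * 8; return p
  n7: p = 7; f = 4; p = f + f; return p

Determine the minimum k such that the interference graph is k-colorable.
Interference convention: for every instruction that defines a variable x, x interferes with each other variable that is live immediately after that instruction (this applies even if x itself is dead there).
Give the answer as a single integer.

def/use:
  n0 def {f,i} use ∅
  n1 def {e,i} use {i}
  n2 def {d,p} use ∅
  n3 def {e,n} use {i}
  n4 def {e} use {f,n}
  n5 def {p} use {i}
  n6 def {p} use ∅
  n7 def {f,p} use ∅

Liveness:
  n0 li=∅ lo={f,i}
  n1 li={i} lo=∅
  n2 li={f,i} lo={f,i}
  n3 li={f,i} lo={f,i,n}
  n4 li={f,n} lo=∅
  n5 li={i} lo=∅
  n6 li=∅ lo=∅
  n7 li=∅ lo=∅

Interfere edges:
  d — {f,i}
  e — {f,i}
  f — {d,e,i,n,p}
  i — {d,e,f,n,p}
  n — {f,i}
  p — {f,i}

Registers:
  lower bound: {d,f,i} mutually conflict ⇒ χ ≥ 3
  3-colouring: R0={f}  R1={i}  R2={d,e,n,p}
  χ = 3

Answer: 3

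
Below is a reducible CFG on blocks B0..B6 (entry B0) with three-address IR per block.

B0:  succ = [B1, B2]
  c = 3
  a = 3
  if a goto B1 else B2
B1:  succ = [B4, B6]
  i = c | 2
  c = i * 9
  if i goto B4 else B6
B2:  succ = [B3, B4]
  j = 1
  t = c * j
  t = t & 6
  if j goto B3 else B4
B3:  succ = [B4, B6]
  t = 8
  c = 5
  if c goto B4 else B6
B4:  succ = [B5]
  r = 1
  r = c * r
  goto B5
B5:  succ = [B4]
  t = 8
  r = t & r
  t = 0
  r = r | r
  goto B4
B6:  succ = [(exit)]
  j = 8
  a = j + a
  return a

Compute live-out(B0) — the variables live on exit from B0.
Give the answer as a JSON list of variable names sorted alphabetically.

Answer: ["a", "c"]

Analysis:
Block summaries:
  B0 def {a,c} use ∅
  B1 def {c,i} use {c}
  B2 def {j,t} use {c}
  B3 def {c,t} use ∅
  B4 def {r} use {c}
  B5 def {r,t} use {r}
  B6 def {a,j} use {a}

Backward fixpoint:
  B0: in=∅ out={a,c}
  B1: in={a,c} out={a,c}
  B2: in={a,c} out={a,c}
  B3: in={a} out={a,c}
  B4: in={c} out={c,r}
  B5: in={c,r} out={c}
  B6: in={a} out=∅

live-out(B0) = ["a", "c"]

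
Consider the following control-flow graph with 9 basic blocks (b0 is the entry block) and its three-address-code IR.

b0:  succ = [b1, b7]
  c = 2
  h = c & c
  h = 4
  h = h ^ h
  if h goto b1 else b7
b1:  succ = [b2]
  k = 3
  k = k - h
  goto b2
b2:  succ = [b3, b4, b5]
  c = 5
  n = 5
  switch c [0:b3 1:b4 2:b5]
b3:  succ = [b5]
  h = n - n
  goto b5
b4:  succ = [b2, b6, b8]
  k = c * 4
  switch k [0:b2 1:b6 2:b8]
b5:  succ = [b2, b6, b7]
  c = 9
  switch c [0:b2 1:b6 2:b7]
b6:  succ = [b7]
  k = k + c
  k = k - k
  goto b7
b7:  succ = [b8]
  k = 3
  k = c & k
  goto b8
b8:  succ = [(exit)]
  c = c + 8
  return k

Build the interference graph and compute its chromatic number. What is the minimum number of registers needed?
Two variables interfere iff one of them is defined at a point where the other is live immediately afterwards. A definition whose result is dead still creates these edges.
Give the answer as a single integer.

Per-block:
  b0 def {c,h} use ∅
  b1 def {k} use {h}
  b2 def {c,n} use ∅
  b3 def {h} use {n}
  b4 def {k} use {c}
  b5 def {c} use ∅
  b6 def {k} use {c,k}
  b7 def {k} use {c}
  b8 def {c} use {c,k}

Live sets:
  live b0: ∅→{c,h}
  live b1: {h}→{k}
  live b2: {k}→{c,k,n}
  live b3: {k,n}→{k}
  live b4: {c}→{c,k}
  live b5: {k}→{c,k}
  live b6: {c,k}→{c}
  live b7: {c}→{c,k}
  live b8: {c,k}→∅

Interference:
  c↔{h,k,n}
  h↔{c,k}
  k↔{c,h,n}
  n↔{c,k}

Registers:
  {c,h,k} pairwise interfere (3-clique) ⇒ χ ≥ 3
  3-colouring: R0={c}  R1={k}  R2={h,n}
  χ = 3

Answer: 3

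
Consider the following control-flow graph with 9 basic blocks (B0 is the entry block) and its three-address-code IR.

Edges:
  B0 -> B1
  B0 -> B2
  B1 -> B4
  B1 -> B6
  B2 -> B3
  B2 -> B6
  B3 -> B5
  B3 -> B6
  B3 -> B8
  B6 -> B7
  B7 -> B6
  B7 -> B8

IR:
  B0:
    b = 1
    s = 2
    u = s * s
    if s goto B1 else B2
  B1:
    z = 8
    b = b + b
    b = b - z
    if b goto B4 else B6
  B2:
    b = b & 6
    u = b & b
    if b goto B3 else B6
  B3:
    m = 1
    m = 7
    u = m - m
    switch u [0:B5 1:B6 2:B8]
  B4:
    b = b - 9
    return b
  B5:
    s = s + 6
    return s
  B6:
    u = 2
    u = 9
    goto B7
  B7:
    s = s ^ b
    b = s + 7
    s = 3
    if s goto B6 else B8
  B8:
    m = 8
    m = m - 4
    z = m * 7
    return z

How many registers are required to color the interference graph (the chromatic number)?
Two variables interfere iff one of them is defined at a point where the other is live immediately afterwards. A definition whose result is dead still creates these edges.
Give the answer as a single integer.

Answer: 3

Derivation:
def/use:
  B0: {b,s,u} / ∅
  B1: {b,z} / {b}
  B2: {b,u} / {b}
  B3: {m,u} / ∅
  B4: {b} / {b}
  B5: {s} / {s}
  B6: {u} / ∅
  B7: {b,s} / {b,s}
  B8: {m,z} / ∅

Backward fixpoint:
  live B0: ∅→{b,s}
  live B1: {b,s}→{b,s}
  live B2: {b,s}→{b,s}
  live B3: {b,s}→{b,s}
  live B4: {b}→∅
  live B5: {s}→∅
  live B6: {b,s}→{b,s}
  live B7: {b,s}→{b,s}
  live B8: ∅→∅

Conflict graph:
  b: {m,s,u,z}
  m: {b,s}
  s: {b,m,u,z}
  u: {b,s}
  z: {b,s}

Chromatic number:
  lower bound: {b,m,s} mutually conflict ⇒ χ ≥ 3
  assign b→R0 m→R2 s→R1 u→R2 z→R2 — no edge inside a register ⇒ χ ≤ 3
  χ = 3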